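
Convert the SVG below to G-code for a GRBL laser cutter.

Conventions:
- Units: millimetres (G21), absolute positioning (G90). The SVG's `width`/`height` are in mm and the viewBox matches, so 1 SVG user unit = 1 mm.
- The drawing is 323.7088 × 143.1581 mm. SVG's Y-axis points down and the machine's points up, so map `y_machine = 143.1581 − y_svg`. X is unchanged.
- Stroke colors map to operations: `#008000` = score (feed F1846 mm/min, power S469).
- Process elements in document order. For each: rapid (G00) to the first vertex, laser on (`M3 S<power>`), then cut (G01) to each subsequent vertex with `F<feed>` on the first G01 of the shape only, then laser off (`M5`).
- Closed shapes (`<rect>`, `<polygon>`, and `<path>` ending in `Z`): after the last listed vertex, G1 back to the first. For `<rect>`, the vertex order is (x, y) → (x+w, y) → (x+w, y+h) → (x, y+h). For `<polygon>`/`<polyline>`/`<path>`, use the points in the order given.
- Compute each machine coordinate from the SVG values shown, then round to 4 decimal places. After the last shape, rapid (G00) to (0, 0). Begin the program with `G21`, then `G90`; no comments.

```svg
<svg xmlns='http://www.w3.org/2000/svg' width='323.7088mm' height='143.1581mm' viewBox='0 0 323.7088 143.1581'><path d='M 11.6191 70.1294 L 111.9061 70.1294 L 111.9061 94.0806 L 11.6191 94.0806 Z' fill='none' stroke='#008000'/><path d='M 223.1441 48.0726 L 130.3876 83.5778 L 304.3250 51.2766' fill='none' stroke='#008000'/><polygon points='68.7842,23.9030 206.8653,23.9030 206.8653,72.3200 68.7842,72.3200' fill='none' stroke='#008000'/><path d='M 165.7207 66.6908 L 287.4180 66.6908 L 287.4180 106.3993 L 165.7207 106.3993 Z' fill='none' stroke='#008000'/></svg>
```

G21
G90
G00 X11.6191 Y73.0287
M3 S469
G01 X111.9061 Y73.0287 F1846
G01 X111.9061 Y49.0775
G01 X11.6191 Y49.0775
G01 X11.6191 Y73.0287
M5
G00 X223.1441 Y95.0855
M3 S469
G01 X130.3876 Y59.5803 F1846
G01 X304.3250 Y91.8815
M5
G00 X68.7842 Y119.2551
M3 S469
G01 X206.8653 Y119.2551 F1846
G01 X206.8653 Y70.8381
G01 X68.7842 Y70.8381
G01 X68.7842 Y119.2551
M5
G00 X165.7207 Y76.4673
M3 S469
G01 X287.4180 Y76.4673 F1846
G01 X287.4180 Y36.7588
G01 X165.7207 Y36.7588
G01 X165.7207 Y76.4673
M5
G00 X0.0000 Y0.0000

Since the viewBox matches the mm dimensions, user units are millimetres directly. The only transform is the Y-flip y_m = 143.1581 − y_svg.

Shape 1 is a rectangle drawn with `<path>`. Its stroke #008000 means score at S469, F1846. After flipping Y the toolpath is (11.6191,73.0287) → (111.9061,73.0287) → (111.9061,49.0775) → (11.6191,49.0775) → (11.6191,73.0287), returning to the start.

Shape 2 is a open polyline drawn with `<path>`. Its stroke #008000 means score at S469, F1846. After flipping Y the toolpath is (223.1441,95.0855) → (130.3876,59.5803) → (304.3250,91.8815).

Shape 3 is a rectangle drawn with `<polygon>`. Its stroke #008000 means score at S469, F1846. After flipping Y the toolpath is (68.7842,119.2551) → (206.8653,119.2551) → (206.8653,70.8381) → (68.7842,70.8381) → (68.7842,119.2551), returning to the start.

Shape 4 is a rectangle drawn with `<path>`. Its stroke #008000 means score at S469, F1846. After flipping Y the toolpath is (165.7207,76.4673) → (287.4180,76.4673) → (287.4180,36.7588) → (165.7207,36.7588) → (165.7207,76.4673), returning to the start.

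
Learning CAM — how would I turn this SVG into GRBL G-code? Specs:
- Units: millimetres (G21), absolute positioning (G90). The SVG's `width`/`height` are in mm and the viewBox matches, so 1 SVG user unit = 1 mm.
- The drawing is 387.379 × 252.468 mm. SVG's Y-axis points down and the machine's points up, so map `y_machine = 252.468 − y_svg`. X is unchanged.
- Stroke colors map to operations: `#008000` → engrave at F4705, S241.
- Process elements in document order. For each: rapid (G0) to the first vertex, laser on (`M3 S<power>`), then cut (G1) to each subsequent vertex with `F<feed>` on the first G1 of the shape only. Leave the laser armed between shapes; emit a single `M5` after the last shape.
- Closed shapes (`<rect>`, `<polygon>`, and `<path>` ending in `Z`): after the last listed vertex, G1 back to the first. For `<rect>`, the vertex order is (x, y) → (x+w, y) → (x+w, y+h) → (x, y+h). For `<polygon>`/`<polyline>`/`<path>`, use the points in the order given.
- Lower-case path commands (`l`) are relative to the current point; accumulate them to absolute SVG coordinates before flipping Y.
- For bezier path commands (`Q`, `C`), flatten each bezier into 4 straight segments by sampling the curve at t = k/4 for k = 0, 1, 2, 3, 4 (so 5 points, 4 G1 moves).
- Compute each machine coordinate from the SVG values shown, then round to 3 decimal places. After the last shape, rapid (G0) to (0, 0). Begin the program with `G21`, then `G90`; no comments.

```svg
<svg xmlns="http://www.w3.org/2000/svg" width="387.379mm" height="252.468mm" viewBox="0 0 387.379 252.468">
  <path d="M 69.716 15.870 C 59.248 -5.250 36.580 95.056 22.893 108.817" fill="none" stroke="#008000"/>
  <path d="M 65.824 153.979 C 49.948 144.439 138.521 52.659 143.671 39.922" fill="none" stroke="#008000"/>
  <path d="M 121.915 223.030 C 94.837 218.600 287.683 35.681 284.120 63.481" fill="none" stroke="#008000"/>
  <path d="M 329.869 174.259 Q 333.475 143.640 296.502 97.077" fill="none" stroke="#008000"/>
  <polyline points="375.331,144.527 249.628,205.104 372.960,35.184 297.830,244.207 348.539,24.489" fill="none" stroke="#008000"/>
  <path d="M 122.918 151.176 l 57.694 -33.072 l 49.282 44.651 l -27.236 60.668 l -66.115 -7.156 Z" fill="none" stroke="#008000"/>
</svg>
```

1 u = 1 mm; y_m = 252.468 − y.

[1] `<path>` cubic bezier, #008000→engrave S241 F4705: (69.716,236.598) → (59.908,232.920) → (47.512,203.205) → (34.511,166.949) → (22.893,143.651)

[2] `<path>` cubic bezier, #008000→engrave S241 F4705: (65.824,98.489) → (70.566,118.544) → (96.863,154.319) → (127.102,190.693) → (143.671,212.546)

[3] `<path>` cubic bezier, #008000→engrave S241 F4705: (121.915,29.438) → (136.337,60.146) → (194.199,121.299) → (256.471,176.409) → (284.120,188.987)

[4] `<path>` quadratic bezier, #008000→engrave S241 F4705: (329.869,78.209) → (329.136,94.515) → (323.330,112.814) → (312.452,133.106) → (296.502,155.391)

[5] `<polyline>` open polyline, #008000→engrave S241 F4705: (375.331,107.941) → (249.628,47.364) → (372.960,217.284) → (297.830,8.261) → (348.539,227.979)

[6] `<path>` regular polygon, #008000→engrave S241 F4705: (122.918,101.292) → (180.612,134.364) → (229.894,89.713) → (202.658,29.045) → (136.543,36.201) → (122.918,101.292) (closed)

G21
G90
G0 X69.716 Y236.598
M3 S241
G1 X59.908 Y232.920 F4705
G1 X47.512 Y203.205
G1 X34.511 Y166.949
G1 X22.893 Y143.651
G0 X65.824 Y98.489
M3 S241
G1 X70.566 Y118.544 F4705
G1 X96.863 Y154.319
G1 X127.102 Y190.693
G1 X143.671 Y212.546
G0 X121.915 Y29.438
M3 S241
G1 X136.337 Y60.146 F4705
G1 X194.199 Y121.299
G1 X256.471 Y176.409
G1 X284.120 Y188.987
G0 X329.869 Y78.209
M3 S241
G1 X329.136 Y94.515 F4705
G1 X323.330 Y112.814
G1 X312.452 Y133.106
G1 X296.502 Y155.391
G0 X375.331 Y107.941
M3 S241
G1 X249.628 Y47.364 F4705
G1 X372.960 Y217.284
G1 X297.830 Y8.261
G1 X348.539 Y227.979
G0 X122.918 Y101.292
M3 S241
G1 X180.612 Y134.364 F4705
G1 X229.894 Y89.713
G1 X202.658 Y29.045
G1 X136.543 Y36.201
G1 X122.918 Y101.292
M5
G0 X0.000 Y0.000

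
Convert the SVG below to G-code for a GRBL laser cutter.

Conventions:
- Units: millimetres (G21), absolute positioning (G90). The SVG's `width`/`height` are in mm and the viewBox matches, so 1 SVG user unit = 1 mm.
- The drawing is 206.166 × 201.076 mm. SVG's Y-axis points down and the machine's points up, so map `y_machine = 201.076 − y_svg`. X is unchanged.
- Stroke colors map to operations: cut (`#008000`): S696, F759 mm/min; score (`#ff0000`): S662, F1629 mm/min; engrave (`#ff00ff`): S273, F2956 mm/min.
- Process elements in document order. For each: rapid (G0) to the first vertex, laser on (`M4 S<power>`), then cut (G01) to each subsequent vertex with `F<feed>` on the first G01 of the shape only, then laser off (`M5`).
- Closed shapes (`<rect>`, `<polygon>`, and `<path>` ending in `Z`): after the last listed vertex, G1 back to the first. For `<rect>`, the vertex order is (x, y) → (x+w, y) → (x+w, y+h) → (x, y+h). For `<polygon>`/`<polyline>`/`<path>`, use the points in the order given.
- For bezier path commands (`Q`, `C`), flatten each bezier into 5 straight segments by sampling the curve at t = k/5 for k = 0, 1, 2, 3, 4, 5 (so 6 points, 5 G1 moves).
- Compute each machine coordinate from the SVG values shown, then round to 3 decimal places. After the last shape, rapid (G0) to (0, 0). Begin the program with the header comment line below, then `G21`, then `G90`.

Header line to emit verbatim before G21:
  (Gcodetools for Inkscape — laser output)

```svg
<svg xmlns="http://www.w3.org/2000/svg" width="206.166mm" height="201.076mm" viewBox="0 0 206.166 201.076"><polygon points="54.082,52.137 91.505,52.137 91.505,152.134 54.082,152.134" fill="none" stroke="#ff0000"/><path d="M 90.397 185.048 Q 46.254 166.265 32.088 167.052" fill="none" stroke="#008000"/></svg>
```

(Gcodetools for Inkscape — laser output)
G21
G90
G0 X54.082 Y148.939
M4 S662
G01 X91.505 Y148.939 F1629
G01 X91.505 Y48.942
G01 X54.082 Y48.942
G01 X54.082 Y148.939
M5
G0 X90.397 Y16.028
M4 S696
G01 X73.939 Y22.758 F759
G01 X59.879 Y27.923
G01 X48.217 Y31.522
G01 X38.953 Y33.556
G01 X32.088 Y34.024
M5
G0 X0.000 Y0.000

viewBox `0 0 206.166 201.076` with mm width/height → 1 unit = 1 mm. Flip: y_m = 201.076 − y_svg.

**Shape 1** — `<polygon>` rectangle, stroke `#ff0000` → score (S662, F1629). Machine vertices: (54.082,148.939) → (91.505,148.939) → (91.505,48.942) → (54.082,48.942) → (54.082,148.939). Closed: final G1 returns to the first vertex.

**Shape 2** — `<path>` quadratic bezier, stroke `#008000` → cut (S696, F759). Control points (SVG): P0=(90.397,185.048), P1=(46.254,166.265), P2=(32.088,167.052); sampled at t=k/5. Machine vertices: (90.397,16.028) → (73.939,22.758) → (59.879,27.923) → (48.217,31.522) → (38.953,33.556) → (32.088,34.024). Open path.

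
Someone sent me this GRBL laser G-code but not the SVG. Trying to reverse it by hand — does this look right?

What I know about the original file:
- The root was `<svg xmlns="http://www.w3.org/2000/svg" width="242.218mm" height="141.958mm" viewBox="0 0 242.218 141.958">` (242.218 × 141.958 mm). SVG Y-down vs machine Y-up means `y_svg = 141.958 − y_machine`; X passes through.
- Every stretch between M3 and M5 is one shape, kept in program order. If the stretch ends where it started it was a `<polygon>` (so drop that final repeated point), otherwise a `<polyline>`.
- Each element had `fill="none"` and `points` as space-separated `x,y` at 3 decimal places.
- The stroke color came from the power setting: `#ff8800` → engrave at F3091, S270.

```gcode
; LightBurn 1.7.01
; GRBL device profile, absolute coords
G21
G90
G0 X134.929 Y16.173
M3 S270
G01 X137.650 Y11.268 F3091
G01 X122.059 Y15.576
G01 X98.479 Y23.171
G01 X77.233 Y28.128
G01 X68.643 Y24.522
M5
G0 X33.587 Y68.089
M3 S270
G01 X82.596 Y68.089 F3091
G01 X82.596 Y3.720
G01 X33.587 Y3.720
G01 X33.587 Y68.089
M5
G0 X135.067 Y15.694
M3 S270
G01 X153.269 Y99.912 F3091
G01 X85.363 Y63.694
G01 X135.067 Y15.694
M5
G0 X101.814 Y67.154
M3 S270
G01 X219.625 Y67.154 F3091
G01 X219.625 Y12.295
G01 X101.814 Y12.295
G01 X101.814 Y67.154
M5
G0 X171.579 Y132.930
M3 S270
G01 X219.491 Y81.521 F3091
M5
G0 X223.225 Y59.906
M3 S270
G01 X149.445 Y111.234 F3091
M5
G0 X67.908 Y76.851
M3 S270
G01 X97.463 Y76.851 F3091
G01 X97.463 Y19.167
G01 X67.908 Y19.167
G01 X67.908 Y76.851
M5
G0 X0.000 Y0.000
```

<svg xmlns="http://www.w3.org/2000/svg" width="242.218mm" height="141.958mm" viewBox="0 0 242.218 141.958">
  <polyline points="134.929,125.785 137.650,130.690 122.059,126.382 98.479,118.787 77.233,113.830 68.643,117.436" fill="none" stroke="#ff8800"/>
  <polygon points="33.587,73.869 82.596,73.869 82.596,138.238 33.587,138.238" fill="none" stroke="#ff8800"/>
  <polygon points="135.067,126.264 153.269,42.046 85.363,78.264" fill="none" stroke="#ff8800"/>
  <polygon points="101.814,74.804 219.625,74.804 219.625,129.663 101.814,129.663" fill="none" stroke="#ff8800"/>
  <polyline points="171.579,9.028 219.491,60.437" fill="none" stroke="#ff8800"/>
  <polyline points="223.225,82.052 149.445,30.724" fill="none" stroke="#ff8800"/>
  <polygon points="67.908,65.107 97.463,65.107 97.463,122.791 67.908,122.791" fill="none" stroke="#ff8800"/>
</svg>

y_svg = 141.958 − y_m. Every run uses S270, so all elements get stroke `#ff8800` (engrave).

[1] open run; points: 134.929,125.785 137.650,130.690 122.059,126.382 98.479,118.787 77.233,113.830 68.643,117.436

[2] closed run; points: 33.587,73.869 82.596,73.869 82.596,138.238 33.587,138.238

[3] closed run; points: 135.067,126.264 153.269,42.046 85.363,78.264

[4] closed run; points: 101.814,74.804 219.625,74.804 219.625,129.663 101.814,129.663

[5] open run; points: 171.579,9.028 219.491,60.437

[6] open run; points: 223.225,82.052 149.445,30.724

[7] closed run; points: 67.908,65.107 97.463,65.107 97.463,122.791 67.908,122.791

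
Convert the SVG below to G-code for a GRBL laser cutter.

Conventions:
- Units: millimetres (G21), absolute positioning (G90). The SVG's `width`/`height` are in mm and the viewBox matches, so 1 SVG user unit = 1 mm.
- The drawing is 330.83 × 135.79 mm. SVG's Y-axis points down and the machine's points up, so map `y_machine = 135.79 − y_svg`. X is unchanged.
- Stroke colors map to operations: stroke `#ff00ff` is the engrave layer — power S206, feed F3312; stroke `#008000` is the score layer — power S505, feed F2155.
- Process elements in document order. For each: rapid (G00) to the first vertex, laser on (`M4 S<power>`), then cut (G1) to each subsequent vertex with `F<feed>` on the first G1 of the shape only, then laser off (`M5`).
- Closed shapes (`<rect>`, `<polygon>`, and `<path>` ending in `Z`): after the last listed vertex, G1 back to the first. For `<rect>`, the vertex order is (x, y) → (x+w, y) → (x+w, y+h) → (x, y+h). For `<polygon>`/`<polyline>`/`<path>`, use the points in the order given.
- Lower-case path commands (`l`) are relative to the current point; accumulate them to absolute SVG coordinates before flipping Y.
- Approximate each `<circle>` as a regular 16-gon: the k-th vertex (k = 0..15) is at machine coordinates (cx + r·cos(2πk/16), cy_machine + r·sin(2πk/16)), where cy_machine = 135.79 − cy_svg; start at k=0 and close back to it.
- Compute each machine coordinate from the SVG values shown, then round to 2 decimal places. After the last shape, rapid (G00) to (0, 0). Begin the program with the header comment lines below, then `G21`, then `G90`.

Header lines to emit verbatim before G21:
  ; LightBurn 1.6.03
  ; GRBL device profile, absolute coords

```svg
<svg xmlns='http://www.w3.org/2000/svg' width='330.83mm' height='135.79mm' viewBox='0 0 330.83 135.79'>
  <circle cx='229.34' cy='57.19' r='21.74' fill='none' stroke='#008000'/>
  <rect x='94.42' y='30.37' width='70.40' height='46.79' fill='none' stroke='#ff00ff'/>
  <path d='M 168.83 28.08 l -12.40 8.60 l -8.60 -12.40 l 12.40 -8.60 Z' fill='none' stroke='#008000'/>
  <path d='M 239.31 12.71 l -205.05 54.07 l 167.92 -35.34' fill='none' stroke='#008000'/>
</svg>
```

; LightBurn 1.6.03
; GRBL device profile, absolute coords
G21
G90
G00 X251.08 Y78.60
M4 S505
G1 X249.43 Y86.92 F2155
G1 X244.71 Y93.97
G1 X237.66 Y98.69
G1 X229.34 Y100.34
G1 X221.02 Y98.69
G1 X213.97 Y93.97
G1 X209.25 Y86.92
G1 X207.60 Y78.60
G1 X209.25 Y70.28
G1 X213.97 Y63.23
G1 X221.02 Y58.51
G1 X229.34 Y56.86
G1 X237.66 Y58.51
G1 X244.71 Y63.23
G1 X249.43 Y70.28
G1 X251.08 Y78.60
M5
G00 X94.42 Y105.42
M4 S206
G1 X164.82 Y105.42 F3312
G1 X164.82 Y58.63
G1 X94.42 Y58.63
G1 X94.42 Y105.42
M5
G00 X168.83 Y107.71
M4 S505
G1 X156.43 Y99.11 F2155
G1 X147.83 Y111.51
G1 X160.23 Y120.11
G1 X168.83 Y107.71
M5
G00 X239.31 Y123.08
M4 S505
G1 X34.26 Y69.01 F2155
G1 X202.18 Y104.35
M5
G00 X0.00 Y0.00

viewBox `0 0 330.83 135.79` with mm width/height → 1 unit = 1 mm. Flip: y_m = 135.79 − y_svg.

**Shape 1** — `<circle>` circle, stroke `#008000` → score (S505, F2155). Machine vertices: (251.08,78.60) → (249.43,86.92) → (244.71,93.97) → (237.66,98.69) → (229.34,100.34) → (221.02,98.69) → (213.97,93.97) → (209.25,86.92) → (207.60,78.60) → (209.25,70.28) → (213.97,63.23) → (221.02,58.51) → (229.34,56.86) → (237.66,58.51) → (244.71,63.23) → (249.43,70.28) → (251.08,78.60). Closed: final G1 returns to the first vertex.

**Shape 2** — `<rect>` rectangle, stroke `#ff00ff` → engrave (S206, F3312). Machine vertices: (94.42,105.42) → (164.82,105.42) → (164.82,58.63) → (94.42,58.63) → (94.42,105.42). Closed: final G1 returns to the first vertex.

**Shape 3** — `<path>` regular polygon, stroke `#008000` → score (S505, F2155). Machine vertices: (168.83,107.71) → (156.43,99.11) → (147.83,111.51) → (160.23,120.11) → (168.83,107.71). Closed: final G1 returns to the first vertex.

**Shape 4** — `<path>` open polyline, stroke `#008000` → score (S505, F2155). Machine vertices: (239.31,123.08) → (34.26,69.01) → (202.18,104.35). Open path.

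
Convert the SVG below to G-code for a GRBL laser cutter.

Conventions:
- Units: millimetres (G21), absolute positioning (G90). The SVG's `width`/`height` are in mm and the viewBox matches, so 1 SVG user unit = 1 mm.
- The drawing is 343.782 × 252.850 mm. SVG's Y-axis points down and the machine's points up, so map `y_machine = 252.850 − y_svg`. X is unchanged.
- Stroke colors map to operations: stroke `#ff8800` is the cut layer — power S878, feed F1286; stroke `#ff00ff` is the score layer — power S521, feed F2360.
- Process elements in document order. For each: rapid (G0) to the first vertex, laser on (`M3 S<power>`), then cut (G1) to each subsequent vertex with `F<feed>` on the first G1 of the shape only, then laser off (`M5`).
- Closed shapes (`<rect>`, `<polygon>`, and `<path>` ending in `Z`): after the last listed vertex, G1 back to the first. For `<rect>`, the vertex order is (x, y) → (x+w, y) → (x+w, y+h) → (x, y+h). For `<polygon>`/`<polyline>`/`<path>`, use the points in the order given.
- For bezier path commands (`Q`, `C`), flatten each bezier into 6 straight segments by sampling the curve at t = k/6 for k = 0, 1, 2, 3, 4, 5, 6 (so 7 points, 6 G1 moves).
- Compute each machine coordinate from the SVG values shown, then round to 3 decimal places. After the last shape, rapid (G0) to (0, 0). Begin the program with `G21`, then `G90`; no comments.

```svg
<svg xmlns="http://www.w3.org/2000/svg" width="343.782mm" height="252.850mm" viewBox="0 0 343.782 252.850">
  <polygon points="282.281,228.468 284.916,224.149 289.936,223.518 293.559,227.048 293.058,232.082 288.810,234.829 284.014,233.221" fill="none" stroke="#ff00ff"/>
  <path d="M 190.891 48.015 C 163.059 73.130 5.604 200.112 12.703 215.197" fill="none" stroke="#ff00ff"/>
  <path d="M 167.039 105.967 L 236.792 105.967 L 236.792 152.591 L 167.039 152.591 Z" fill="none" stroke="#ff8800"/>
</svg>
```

G21
G90
G0 X282.281 Y24.382
M3 S521
G1 X284.916 Y28.701 F2360
G1 X289.936 Y29.332
G1 X293.559 Y25.802
G1 X293.058 Y20.768
G1 X288.810 Y18.021
G1 X284.014 Y19.629
G1 X282.281 Y24.382
M5
G0 X190.891 Y204.835
M3 S521
G1 X167.535 Y184.778 F2360
G1 X130.747 Y153.682
G1 X88.698 Y117.483
G1 X49.560 Y82.120
G1 X21.504 Y53.531
G1 X12.703 Y37.653
M5
G0 X167.039 Y146.883
M3 S878
G1 X236.792 Y146.883 F1286
G1 X236.792 Y100.259
G1 X167.039 Y100.259
G1 X167.039 Y146.883
M5
G0 X0.000 Y0.000

1 u = 1 mm; y_m = 252.850 − y.

[1] `<polygon>` regular polygon, #ff00ff→score S521 F2360: (282.281,24.382) → (284.916,28.701) → (289.936,29.332) → (293.559,25.802) → (293.058,20.768) → (288.810,18.021) → (284.014,19.629) → (282.281,24.382) (closed)

[2] `<path>` cubic bezier, #ff00ff→score S521 F2360: (190.891,204.835) → (167.535,184.778) → (130.747,153.682) → (88.698,117.483) → (49.560,82.120) → (21.504,53.531) → (12.703,37.653)

[3] `<path>` rectangle, #ff8800→cut S878 F1286: (167.039,146.883) → (236.792,146.883) → (236.792,100.259) → (167.039,100.259) → (167.039,146.883) (closed)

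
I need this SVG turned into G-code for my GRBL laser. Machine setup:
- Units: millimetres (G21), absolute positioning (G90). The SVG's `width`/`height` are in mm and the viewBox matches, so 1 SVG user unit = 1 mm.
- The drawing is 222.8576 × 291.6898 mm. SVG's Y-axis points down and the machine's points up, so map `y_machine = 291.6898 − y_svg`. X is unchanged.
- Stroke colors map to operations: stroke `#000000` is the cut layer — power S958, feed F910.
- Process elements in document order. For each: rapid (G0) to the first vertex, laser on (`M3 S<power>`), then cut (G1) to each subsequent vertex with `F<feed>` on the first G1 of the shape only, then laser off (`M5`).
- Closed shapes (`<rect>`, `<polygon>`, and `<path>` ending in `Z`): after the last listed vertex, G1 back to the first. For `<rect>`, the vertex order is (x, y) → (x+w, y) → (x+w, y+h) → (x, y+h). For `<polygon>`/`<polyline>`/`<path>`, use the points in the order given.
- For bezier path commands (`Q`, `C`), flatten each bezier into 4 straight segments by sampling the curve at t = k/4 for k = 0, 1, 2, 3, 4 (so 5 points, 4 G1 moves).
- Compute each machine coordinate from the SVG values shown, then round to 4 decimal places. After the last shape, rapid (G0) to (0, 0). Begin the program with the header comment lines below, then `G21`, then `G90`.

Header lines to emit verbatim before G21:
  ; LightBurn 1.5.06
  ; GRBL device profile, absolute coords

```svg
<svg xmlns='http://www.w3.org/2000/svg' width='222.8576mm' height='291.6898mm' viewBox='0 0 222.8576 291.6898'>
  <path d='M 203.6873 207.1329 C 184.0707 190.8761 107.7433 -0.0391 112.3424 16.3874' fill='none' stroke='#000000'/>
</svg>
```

; LightBurn 1.5.06
; GRBL device profile, absolute coords
G21
G90
G0 X203.6873 Y84.5569
M3 S958
G1 X180.4922 Y123.5292 F910
G1 X148.9340 Y192.1859
G1 X121.9162 Y254.7145
G1 X112.3424 Y275.3024
M5
G0 X0.0000 Y0.0000

1 u = 1 mm; y_m = 291.6898 − y.

[1] `<path>` cubic bezier, #000000→cut S958 F910: (203.6873,84.5569) → (180.4922,123.5292) → (148.9340,192.1859) → (121.9162,254.7145) → (112.3424,275.3024)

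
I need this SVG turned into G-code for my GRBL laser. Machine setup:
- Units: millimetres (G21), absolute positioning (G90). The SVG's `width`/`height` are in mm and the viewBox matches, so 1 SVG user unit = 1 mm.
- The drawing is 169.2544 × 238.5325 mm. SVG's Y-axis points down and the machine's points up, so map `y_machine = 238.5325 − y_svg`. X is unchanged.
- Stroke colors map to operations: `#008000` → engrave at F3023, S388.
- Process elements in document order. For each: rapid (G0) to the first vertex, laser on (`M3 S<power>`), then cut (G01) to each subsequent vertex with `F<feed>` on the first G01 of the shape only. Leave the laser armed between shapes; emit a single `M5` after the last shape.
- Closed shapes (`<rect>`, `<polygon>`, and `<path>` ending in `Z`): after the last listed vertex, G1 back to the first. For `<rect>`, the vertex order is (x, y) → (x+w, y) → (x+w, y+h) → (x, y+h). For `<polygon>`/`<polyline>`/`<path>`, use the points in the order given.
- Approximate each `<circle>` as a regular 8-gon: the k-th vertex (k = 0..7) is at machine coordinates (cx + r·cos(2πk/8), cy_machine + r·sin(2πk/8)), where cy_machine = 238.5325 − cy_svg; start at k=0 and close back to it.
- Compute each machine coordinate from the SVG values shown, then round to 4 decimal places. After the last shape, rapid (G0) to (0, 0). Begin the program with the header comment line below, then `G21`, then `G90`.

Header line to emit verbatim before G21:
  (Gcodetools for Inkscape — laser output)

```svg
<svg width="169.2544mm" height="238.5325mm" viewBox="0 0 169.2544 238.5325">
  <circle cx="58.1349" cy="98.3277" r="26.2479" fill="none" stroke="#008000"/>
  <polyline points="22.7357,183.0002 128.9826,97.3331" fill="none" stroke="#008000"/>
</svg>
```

(Gcodetools for Inkscape — laser output)
G21
G90
G0 X84.3828 Y140.2048
M3 S388
G01 X76.6950 Y158.7649 F3023
G01 X58.1349 Y166.4527
G01 X39.5748 Y158.7649
G01 X31.8870 Y140.2048
G01 X39.5748 Y121.6447
G01 X58.1349 Y113.9569
G01 X76.6950 Y121.6447
G01 X84.3828 Y140.2048
G0 X22.7357 Y55.5323
M3 S388
G01 X128.9826 Y141.1994 F3023
M5
G0 X0.0000 Y0.0000

Since the viewBox matches the mm dimensions, user units are millimetres directly. The only transform is the Y-flip y_m = 238.5325 − y_svg.

Shape 1 is a circle drawn with `<circle>`. Its stroke #008000 means engrave at S388, F3023. After flipping Y the toolpath is (84.3828,140.2048) → (76.6950,158.7649) → (58.1349,166.4527) → (39.5748,158.7649) → (31.8870,140.2048) → (39.5748,121.6447) → (58.1349,113.9569) → (76.6950,121.6447) → (84.3828,140.2048), returning to the start.

Shape 2 is a line segment drawn with `<polyline>`. Its stroke #008000 means engrave at S388, F3023. After flipping Y the toolpath is (22.7357,55.5323) → (128.9826,141.1994).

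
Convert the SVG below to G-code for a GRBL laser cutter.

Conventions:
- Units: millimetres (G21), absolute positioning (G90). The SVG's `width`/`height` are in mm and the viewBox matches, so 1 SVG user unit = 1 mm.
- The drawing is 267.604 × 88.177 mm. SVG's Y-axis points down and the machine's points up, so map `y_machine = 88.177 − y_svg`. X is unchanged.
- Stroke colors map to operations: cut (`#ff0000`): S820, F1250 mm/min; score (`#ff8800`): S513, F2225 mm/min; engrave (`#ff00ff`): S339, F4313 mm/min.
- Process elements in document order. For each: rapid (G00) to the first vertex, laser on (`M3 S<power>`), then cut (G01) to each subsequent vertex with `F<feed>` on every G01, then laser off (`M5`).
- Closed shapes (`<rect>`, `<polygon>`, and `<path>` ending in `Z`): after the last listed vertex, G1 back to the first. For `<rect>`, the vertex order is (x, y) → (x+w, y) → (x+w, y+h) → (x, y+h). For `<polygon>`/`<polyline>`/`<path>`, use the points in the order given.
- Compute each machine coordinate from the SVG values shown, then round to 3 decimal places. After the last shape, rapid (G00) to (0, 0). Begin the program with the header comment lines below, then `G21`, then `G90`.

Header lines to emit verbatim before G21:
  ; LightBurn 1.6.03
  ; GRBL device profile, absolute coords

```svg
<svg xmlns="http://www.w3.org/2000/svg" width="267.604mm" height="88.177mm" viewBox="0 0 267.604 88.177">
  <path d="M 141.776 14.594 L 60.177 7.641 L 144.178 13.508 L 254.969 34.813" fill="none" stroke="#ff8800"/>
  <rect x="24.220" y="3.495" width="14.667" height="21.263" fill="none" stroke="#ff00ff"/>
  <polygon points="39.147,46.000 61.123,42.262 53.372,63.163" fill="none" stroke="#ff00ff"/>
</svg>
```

viewBox `0 0 267.604 88.177` with mm width/height → 1 unit = 1 mm. Flip: y_m = 88.177 − y_svg.

**Shape 1** — `<path>` open polyline, stroke `#ff8800` → score (S513, F2225). Machine vertices: (141.776,73.583) → (60.177,80.536) → (144.178,74.669) → (254.969,53.364). Open path.

**Shape 2** — `<rect>` rectangle, stroke `#ff00ff` → engrave (S339, F4313). Machine vertices: (24.220,84.682) → (38.887,84.682) → (38.887,63.419) → (24.220,63.419) → (24.220,84.682). Closed: final G1 returns to the first vertex.

**Shape 3** — `<polygon>` regular polygon, stroke `#ff00ff` → engrave (S339, F4313). Machine vertices: (39.147,42.177) → (61.123,45.915) → (53.372,25.014) → (39.147,42.177). Closed: final G1 returns to the first vertex.

; LightBurn 1.6.03
; GRBL device profile, absolute coords
G21
G90
G00 X141.776 Y73.583
M3 S513
G01 X60.177 Y80.536 F2225
G01 X144.178 Y74.669 F2225
G01 X254.969 Y53.364 F2225
M5
G00 X24.220 Y84.682
M3 S339
G01 X38.887 Y84.682 F4313
G01 X38.887 Y63.419 F4313
G01 X24.220 Y63.419 F4313
G01 X24.220 Y84.682 F4313
M5
G00 X39.147 Y42.177
M3 S339
G01 X61.123 Y45.915 F4313
G01 X53.372 Y25.014 F4313
G01 X39.147 Y42.177 F4313
M5
G00 X0.000 Y0.000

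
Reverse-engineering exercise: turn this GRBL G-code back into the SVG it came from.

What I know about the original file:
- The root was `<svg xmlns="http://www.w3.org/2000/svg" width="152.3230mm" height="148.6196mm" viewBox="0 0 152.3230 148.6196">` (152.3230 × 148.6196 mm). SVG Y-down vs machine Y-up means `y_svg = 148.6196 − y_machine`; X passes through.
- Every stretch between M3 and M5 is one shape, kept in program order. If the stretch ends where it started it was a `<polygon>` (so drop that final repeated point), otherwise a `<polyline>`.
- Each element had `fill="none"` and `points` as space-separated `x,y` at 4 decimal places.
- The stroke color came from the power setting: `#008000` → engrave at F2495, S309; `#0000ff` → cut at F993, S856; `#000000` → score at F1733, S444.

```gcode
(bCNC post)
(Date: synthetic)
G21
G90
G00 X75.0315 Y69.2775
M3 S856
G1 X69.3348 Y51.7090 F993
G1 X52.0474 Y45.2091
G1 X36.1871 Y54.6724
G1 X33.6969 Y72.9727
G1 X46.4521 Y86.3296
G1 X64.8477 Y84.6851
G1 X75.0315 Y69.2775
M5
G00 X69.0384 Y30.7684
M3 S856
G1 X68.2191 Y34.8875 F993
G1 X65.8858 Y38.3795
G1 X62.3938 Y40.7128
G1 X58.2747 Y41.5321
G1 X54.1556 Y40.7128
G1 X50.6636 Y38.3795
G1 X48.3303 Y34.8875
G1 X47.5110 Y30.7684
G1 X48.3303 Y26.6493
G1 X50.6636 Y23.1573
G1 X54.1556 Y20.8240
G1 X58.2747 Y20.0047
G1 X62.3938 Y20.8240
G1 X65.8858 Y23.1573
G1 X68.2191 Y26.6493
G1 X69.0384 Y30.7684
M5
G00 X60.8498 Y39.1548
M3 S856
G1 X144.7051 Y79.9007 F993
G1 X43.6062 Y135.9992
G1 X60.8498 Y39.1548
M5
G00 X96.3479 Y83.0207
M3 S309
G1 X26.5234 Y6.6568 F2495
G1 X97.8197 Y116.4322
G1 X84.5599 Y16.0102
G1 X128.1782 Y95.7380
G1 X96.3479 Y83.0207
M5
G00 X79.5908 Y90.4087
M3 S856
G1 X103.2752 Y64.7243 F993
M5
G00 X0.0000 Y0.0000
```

y_svg = 148.6196 − y_m.

[1] S856→`#0000ff` (cut); closed run; points: 75.0315,79.3421 69.3348,96.9106 52.0474,103.4105 36.1871,93.9472 33.6969,75.6469 46.4521,62.2900 64.8477,63.9345

[2] S856→`#0000ff` (cut); closed run; points: 69.0384,117.8512 68.2191,113.7321 65.8858,110.2401 62.3938,107.9068 58.2747,107.0875 54.1556,107.9068 50.6636,110.2401 48.3303,113.7321 47.5110,117.8512 48.3303,121.9703 50.6636,125.4623 54.1556,127.7956 58.2747,128.6149 62.3938,127.7956 65.8858,125.4623 68.2191,121.9703

[3] S856→`#0000ff` (cut); closed run; points: 60.8498,109.4648 144.7051,68.7189 43.6062,12.6204

[4] S309→`#008000` (engrave); closed run; points: 96.3479,65.5989 26.5234,141.9628 97.8197,32.1874 84.5599,132.6094 128.1782,52.8816

[5] S856→`#0000ff` (cut); open run; points: 79.5908,58.2109 103.2752,83.8953

<svg xmlns="http://www.w3.org/2000/svg" width="152.3230mm" height="148.6196mm" viewBox="0 0 152.3230 148.6196">
  <polygon points="75.0315,79.3421 69.3348,96.9106 52.0474,103.4105 36.1871,93.9472 33.6969,75.6469 46.4521,62.2900 64.8477,63.9345" fill="none" stroke="#0000ff"/>
  <polygon points="69.0384,117.8512 68.2191,113.7321 65.8858,110.2401 62.3938,107.9068 58.2747,107.0875 54.1556,107.9068 50.6636,110.2401 48.3303,113.7321 47.5110,117.8512 48.3303,121.9703 50.6636,125.4623 54.1556,127.7956 58.2747,128.6149 62.3938,127.7956 65.8858,125.4623 68.2191,121.9703" fill="none" stroke="#0000ff"/>
  <polygon points="60.8498,109.4648 144.7051,68.7189 43.6062,12.6204" fill="none" stroke="#0000ff"/>
  <polygon points="96.3479,65.5989 26.5234,141.9628 97.8197,32.1874 84.5599,132.6094 128.1782,52.8816" fill="none" stroke="#008000"/>
  <polyline points="79.5908,58.2109 103.2752,83.8953" fill="none" stroke="#0000ff"/>
</svg>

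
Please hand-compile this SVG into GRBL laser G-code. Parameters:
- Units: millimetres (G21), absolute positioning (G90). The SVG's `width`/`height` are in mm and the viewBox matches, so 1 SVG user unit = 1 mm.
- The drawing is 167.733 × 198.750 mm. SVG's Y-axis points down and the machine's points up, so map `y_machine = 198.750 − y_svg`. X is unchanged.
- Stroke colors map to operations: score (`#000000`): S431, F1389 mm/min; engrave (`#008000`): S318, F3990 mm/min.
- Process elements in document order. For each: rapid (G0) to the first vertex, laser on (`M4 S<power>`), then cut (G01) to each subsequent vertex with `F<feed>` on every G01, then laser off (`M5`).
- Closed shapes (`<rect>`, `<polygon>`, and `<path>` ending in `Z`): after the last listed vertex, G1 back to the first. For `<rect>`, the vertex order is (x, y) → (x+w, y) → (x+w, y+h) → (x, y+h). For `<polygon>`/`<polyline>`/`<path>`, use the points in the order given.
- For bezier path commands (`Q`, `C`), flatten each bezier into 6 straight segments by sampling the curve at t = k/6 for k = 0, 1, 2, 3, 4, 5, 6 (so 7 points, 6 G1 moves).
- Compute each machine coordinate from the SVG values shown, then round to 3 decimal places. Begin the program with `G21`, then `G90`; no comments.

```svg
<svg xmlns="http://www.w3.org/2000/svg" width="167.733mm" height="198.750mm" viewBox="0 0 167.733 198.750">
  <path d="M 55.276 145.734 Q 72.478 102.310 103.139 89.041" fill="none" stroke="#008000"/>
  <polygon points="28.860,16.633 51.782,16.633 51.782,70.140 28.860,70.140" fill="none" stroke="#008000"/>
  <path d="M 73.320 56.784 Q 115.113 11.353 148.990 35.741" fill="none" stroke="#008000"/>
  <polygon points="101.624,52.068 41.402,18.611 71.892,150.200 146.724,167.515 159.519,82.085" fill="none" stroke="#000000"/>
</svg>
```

1 u = 1 mm; y_m = 198.750 − y.

[1] `<path>` quadratic bezier, #008000→engrave S318 F3990: (55.276,53.016) → (61.384,66.653) → (68.239,78.615) → (75.843,88.901) → (84.194,97.512) → (93.293,104.448) → (103.139,109.709)

[2] `<polygon>` rectangle, #008000→engrave S318 F3990: (28.860,182.117) → (51.782,182.117) → (51.782,128.610) → (28.860,128.610) → (28.860,182.117) (closed)

[3] `<path>` quadratic bezier, #008000→engrave S318 F3990: (73.320,141.966) → (87.031,155.170) → (100.302,164.496) → (113.134,169.942) → (125.526,171.510) → (137.478,169.199) → (148.990,163.009)

[4] `<polygon>` closed polygon, #000000→score S431 F1389: (101.624,146.682) → (41.402,180.139) → (71.892,48.550) → (146.724,31.235) → (159.519,116.665) → (101.624,146.682) (closed)

G21
G90
G0 X55.276 Y53.016
M4 S318
G01 X61.384 Y66.653 F3990
G01 X68.239 Y78.615 F3990
G01 X75.843 Y88.901 F3990
G01 X84.194 Y97.512 F3990
G01 X93.293 Y104.448 F3990
G01 X103.139 Y109.709 F3990
M5
G0 X28.860 Y182.117
M4 S318
G01 X51.782 Y182.117 F3990
G01 X51.782 Y128.610 F3990
G01 X28.860 Y128.610 F3990
G01 X28.860 Y182.117 F3990
M5
G0 X73.320 Y141.966
M4 S318
G01 X87.031 Y155.170 F3990
G01 X100.302 Y164.496 F3990
G01 X113.134 Y169.942 F3990
G01 X125.526 Y171.510 F3990
G01 X137.478 Y169.199 F3990
G01 X148.990 Y163.009 F3990
M5
G0 X101.624 Y146.682
M4 S431
G01 X41.402 Y180.139 F1389
G01 X71.892 Y48.550 F1389
G01 X146.724 Y31.235 F1389
G01 X159.519 Y116.665 F1389
G01 X101.624 Y146.682 F1389
M5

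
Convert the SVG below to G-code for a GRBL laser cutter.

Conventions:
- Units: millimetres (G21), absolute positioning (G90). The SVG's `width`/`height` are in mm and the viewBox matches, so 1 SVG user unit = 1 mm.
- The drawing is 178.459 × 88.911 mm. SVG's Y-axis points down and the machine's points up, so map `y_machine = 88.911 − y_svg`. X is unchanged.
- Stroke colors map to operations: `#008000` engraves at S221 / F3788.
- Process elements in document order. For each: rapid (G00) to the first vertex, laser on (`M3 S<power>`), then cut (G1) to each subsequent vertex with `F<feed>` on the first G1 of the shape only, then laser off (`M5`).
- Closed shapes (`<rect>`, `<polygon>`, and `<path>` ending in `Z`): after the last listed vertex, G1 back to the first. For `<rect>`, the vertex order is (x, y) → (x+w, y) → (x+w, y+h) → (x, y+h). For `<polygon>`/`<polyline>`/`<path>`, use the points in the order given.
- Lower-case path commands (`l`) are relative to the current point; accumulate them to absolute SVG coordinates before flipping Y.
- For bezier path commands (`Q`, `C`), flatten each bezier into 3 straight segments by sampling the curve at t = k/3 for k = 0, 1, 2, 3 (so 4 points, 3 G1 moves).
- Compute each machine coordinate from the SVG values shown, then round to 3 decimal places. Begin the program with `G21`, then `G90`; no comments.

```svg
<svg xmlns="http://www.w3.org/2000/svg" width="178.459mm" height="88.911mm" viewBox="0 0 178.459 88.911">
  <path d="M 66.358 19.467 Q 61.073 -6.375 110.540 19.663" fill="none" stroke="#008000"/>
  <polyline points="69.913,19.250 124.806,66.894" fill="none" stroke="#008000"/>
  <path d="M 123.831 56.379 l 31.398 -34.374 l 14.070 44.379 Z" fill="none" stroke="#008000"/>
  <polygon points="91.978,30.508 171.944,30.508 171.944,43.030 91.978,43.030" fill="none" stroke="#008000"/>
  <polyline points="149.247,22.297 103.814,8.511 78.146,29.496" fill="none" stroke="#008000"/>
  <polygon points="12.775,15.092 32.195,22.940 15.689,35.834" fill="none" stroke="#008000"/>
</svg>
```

Since the viewBox matches the mm dimensions, user units are millimetres directly. The only transform is the Y-flip y_m = 88.911 − y_svg.

Shape 1 is a quadratic bezier drawn with `<path>`. Its stroke #008000 means engrave at S221, F3788. After flipping Y the toolpath is (66.358,69.444) → (68.918,80.908) → (83.646,80.842) → (110.540,69.248).

Shape 2 is a line segment drawn with `<polyline>`. Its stroke #008000 means engrave at S221, F3788. After flipping Y the toolpath is (69.913,69.661) → (124.806,22.017).

Shape 3 is a regular polygon drawn with `<path>`. Its stroke #008000 means engrave at S221, F3788. After flipping Y the toolpath is (123.831,32.532) → (155.229,66.906) → (169.299,22.527) → (123.831,32.532), returning to the start.

Shape 4 is a rectangle drawn with `<polygon>`. Its stroke #008000 means engrave at S221, F3788. After flipping Y the toolpath is (91.978,58.403) → (171.944,58.403) → (171.944,45.881) → (91.978,45.881) → (91.978,58.403), returning to the start.

Shape 5 is a open polyline drawn with `<polyline>`. Its stroke #008000 means engrave at S221, F3788. After flipping Y the toolpath is (149.247,66.614) → (103.814,80.400) → (78.146,59.415).

Shape 6 is a regular polygon drawn with `<polygon>`. Its stroke #008000 means engrave at S221, F3788. After flipping Y the toolpath is (12.775,73.819) → (32.195,65.971) → (15.689,53.077) → (12.775,73.819), returning to the start.

G21
G90
G00 X66.358 Y69.444
M3 S221
G1 X68.918 Y80.908 F3788
G1 X83.646 Y80.842
G1 X110.540 Y69.248
M5
G00 X69.913 Y69.661
M3 S221
G1 X124.806 Y22.017 F3788
M5
G00 X123.831 Y32.532
M3 S221
G1 X155.229 Y66.906 F3788
G1 X169.299 Y22.527
G1 X123.831 Y32.532
M5
G00 X91.978 Y58.403
M3 S221
G1 X171.944 Y58.403 F3788
G1 X171.944 Y45.881
G1 X91.978 Y45.881
G1 X91.978 Y58.403
M5
G00 X149.247 Y66.614
M3 S221
G1 X103.814 Y80.400 F3788
G1 X78.146 Y59.415
M5
G00 X12.775 Y73.819
M3 S221
G1 X32.195 Y65.971 F3788
G1 X15.689 Y53.077
G1 X12.775 Y73.819
M5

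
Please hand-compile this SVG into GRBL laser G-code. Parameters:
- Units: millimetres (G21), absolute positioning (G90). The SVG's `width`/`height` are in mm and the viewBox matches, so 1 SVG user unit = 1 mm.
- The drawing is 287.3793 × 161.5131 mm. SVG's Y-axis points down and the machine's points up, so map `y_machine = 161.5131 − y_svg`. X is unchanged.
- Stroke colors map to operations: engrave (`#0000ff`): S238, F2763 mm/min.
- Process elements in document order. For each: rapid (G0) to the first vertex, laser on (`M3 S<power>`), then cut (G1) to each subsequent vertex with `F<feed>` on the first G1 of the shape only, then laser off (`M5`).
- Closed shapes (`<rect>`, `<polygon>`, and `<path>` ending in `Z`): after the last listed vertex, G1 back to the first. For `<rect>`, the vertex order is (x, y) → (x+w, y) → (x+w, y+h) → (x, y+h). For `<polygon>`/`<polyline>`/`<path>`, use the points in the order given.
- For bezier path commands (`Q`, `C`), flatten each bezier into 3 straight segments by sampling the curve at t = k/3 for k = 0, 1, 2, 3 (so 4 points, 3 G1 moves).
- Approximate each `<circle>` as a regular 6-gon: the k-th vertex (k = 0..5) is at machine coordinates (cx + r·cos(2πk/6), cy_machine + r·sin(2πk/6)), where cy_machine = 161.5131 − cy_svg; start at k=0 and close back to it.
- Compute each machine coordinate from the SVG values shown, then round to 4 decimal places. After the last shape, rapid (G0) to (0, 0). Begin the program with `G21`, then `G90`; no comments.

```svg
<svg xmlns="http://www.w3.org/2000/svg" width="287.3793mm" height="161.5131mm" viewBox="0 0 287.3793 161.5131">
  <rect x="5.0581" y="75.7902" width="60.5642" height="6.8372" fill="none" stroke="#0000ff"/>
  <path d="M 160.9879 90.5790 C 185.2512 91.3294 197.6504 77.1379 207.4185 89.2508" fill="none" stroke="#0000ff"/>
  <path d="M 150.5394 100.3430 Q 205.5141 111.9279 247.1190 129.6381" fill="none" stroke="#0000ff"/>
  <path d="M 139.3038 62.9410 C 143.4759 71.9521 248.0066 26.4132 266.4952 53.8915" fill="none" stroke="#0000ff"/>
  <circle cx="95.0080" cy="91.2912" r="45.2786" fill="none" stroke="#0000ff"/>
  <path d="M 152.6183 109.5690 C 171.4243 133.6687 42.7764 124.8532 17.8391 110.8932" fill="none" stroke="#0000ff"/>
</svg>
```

viewBox `0 0 287.3793 161.5131` with mm width/height → 1 unit = 1 mm. Flip: y_m = 161.5131 − y_svg.

**Shape 1** — `<rect>` rectangle, stroke `#0000ff` → engrave (S238, F2763). Machine vertices: (5.0581,85.7229) → (65.6223,85.7229) → (65.6223,78.8857) → (5.0581,78.8857) → (5.0581,85.7229). Closed: final G1 returns to the first vertex.

**Shape 2** — `<path>` cubic bezier, stroke `#0000ff` → engrave (S238, F2763). Control points (SVG): P0=(160.9879,90.5790), P1=(185.2512,91.3294), P2=(197.6504,77.1379), P3=(207.4185,89.2508); sampled at t=k/3. Machine vertices: (160.9879,70.9341) → (181.6385,73.6367) → (196.4314,77.1347) → (207.4185,72.2623). Open path.

**Shape 3** — `<path>` quadratic bezier, stroke `#0000ff` → engrave (S238, F2763). Control points (SVG): P0=(150.5394,100.3430), P1=(205.5141,111.9279), P2=(247.1190,129.6381); sampled at t=k/3. Machine vertices: (150.5394,61.1701) → (185.7037,52.7662) → (217.8969,43.0012) → (247.1190,31.8750). Open path.

**Shape 4** — `<path>` cubic bezier, stroke `#0000ff` → engrave (S238, F2763). Control points (SVG): P0=(139.3038,62.9410), P1=(143.4759,71.9521), P2=(248.0066,26.4132), P3=(266.4952,53.8915); sampled at t=k/3. Machine vertices: (139.3038,98.5721) → (170.0250,103.0196) → (226.2296,115.4855) → (266.4952,107.6216). Open path.

**Shape 5** — `<circle>` circle, stroke `#0000ff` → engrave (S238, F2763). Machine vertices: (140.2866,70.2219) → (117.6473,109.4343) → (72.3687,109.4343) → (49.7294,70.2219) → (72.3687,31.0095) → (117.6473,31.0095) → (140.2866,70.2219). Closed: final G1 returns to the first vertex.

**Shape 6** — `<path>` cubic bezier, stroke `#0000ff` → engrave (S238, F2763). Control points (SVG): P0=(152.6183,109.5690), P1=(171.4243,133.6687), P2=(42.7764,124.8532), P3=(17.8391,110.8932); sampled at t=k/3. Machine vertices: (152.6183,51.9441) → (131.5754,37.7876) → (68.0442,39.4033) → (17.8391,50.6199). Open path.

G21
G90
G0 X5.0581 Y85.7229
M3 S238
G1 X65.6223 Y85.7229 F2763
G1 X65.6223 Y78.8857
G1 X5.0581 Y78.8857
G1 X5.0581 Y85.7229
M5
G0 X160.9879 Y70.9341
M3 S238
G1 X181.6385 Y73.6367 F2763
G1 X196.4314 Y77.1347
G1 X207.4185 Y72.2623
M5
G0 X150.5394 Y61.1701
M3 S238
G1 X185.7037 Y52.7662 F2763
G1 X217.8969 Y43.0012
G1 X247.1190 Y31.8750
M5
G0 X139.3038 Y98.5721
M3 S238
G1 X170.0250 Y103.0196 F2763
G1 X226.2296 Y115.4855
G1 X266.4952 Y107.6216
M5
G0 X140.2866 Y70.2219
M3 S238
G1 X117.6473 Y109.4343 F2763
G1 X72.3687 Y109.4343
G1 X49.7294 Y70.2219
G1 X72.3687 Y31.0095
G1 X117.6473 Y31.0095
G1 X140.2866 Y70.2219
M5
G0 X152.6183 Y51.9441
M3 S238
G1 X131.5754 Y37.7876 F2763
G1 X68.0442 Y39.4033
G1 X17.8391 Y50.6199
M5
G0 X0.0000 Y0.0000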